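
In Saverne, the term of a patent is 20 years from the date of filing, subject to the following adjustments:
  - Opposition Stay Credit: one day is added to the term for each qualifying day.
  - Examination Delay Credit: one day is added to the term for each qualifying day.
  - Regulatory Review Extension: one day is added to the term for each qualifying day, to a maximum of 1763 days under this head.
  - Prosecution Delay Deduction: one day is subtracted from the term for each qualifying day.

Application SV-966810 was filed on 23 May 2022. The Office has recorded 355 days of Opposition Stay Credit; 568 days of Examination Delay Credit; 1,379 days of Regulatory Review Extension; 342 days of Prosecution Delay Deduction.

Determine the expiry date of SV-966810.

2047-10-04

Base term: filing date + 20 years → 23 May 2042.
Opposition Stay Credit: +355 days → 13 May 2043.
Examination Delay Credit: +568 days → 1 December 2044.
Regulatory Review Extension: 1379 days (within the 1763-day cap) → +1379 days → 10 September 2048.
Prosecution Delay Deduction: −342 days → 4 October 2047.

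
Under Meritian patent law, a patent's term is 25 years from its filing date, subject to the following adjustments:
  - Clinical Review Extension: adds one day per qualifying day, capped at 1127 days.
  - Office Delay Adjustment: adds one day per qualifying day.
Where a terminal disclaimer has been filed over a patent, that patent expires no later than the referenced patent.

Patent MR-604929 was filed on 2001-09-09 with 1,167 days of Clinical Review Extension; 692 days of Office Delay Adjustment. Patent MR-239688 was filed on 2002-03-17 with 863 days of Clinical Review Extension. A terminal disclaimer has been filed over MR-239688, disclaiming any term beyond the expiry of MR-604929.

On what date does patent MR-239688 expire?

Natural term of MR-239688:
  Base: filing + 25 years → 17 March 2027.
  Clinical Review Extension: 863 days (within the 1127-day cap) → +863 days → 27 July 2029.
Expiry of referenced patent MR-604929:
  Base: filing + 25 years → 9 September 2026.
  Clinical Review Extension: 1167 days claimed exceeds the 1127-day cap, so +1127 days → 10 October 2029.
  Office Delay Adjustment: +692 days → 2 September 2031.
Terminal disclaimer: MR-239688 expires on the earlier of 27 July 2029 and 2 September 2031.

2029-07-27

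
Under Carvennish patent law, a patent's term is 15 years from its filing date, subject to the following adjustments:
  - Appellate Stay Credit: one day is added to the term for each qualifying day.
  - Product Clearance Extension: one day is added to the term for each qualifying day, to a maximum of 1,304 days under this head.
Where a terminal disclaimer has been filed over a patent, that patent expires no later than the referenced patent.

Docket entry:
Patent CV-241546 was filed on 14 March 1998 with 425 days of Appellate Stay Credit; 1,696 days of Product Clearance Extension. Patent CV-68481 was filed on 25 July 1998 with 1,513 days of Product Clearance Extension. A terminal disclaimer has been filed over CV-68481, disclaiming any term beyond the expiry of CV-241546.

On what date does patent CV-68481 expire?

Natural term of CV-68481:
  Base: filing + 15 years → 25 July 2013.
  Product Clearance Extension: 1513 days claimed exceeds the 1304-day cap, so +1304 days → 18 February 2017.
Expiry of referenced patent CV-241546:
  Base: filing + 15 years → 14 March 2013.
  Appellate Stay Credit: +425 days → 13 May 2014.
  Product Clearance Extension: 1696 days claimed exceeds the 1304-day cap, so +1304 days → 7 December 2017.
Terminal disclaimer: CV-68481 expires on the earlier of 18 February 2017 and 7 December 2017.

February 18, 2017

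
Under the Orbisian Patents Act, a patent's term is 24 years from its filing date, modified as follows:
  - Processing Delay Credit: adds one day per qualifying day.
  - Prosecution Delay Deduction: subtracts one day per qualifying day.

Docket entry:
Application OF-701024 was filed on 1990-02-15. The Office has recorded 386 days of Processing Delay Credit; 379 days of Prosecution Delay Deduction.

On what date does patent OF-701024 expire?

Base term: filing date + 24 years → 15 February 2014.
Processing Delay Credit: +386 days → 8 March 2015.
Prosecution Delay Deduction: −379 days → 22 February 2014.

February 22, 2014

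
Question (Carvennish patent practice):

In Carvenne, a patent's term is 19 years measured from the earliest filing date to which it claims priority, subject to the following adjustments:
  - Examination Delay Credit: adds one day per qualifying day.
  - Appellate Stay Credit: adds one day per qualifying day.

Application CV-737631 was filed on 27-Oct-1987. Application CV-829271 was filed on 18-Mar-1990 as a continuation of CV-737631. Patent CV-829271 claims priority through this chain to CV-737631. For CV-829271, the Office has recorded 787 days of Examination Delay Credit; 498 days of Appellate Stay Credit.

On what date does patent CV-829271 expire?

Earliest priority filing: 27 October 1987.
Base term: 27 October 1987 + 19 years → 27 October 2006.
Examination Delay Credit: +787 days → 22 December 2008.
Appellate Stay Credit: +498 days → 4 May 2010.

May 4, 2010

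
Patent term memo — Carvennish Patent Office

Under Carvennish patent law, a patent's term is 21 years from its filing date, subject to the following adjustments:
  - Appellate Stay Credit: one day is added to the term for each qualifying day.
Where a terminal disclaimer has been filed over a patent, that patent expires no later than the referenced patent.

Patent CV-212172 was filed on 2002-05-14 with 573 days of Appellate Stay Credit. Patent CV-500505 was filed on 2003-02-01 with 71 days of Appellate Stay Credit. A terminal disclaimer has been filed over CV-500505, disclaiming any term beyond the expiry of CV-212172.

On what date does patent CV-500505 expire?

2024-04-12

Natural term of CV-500505:
  Base: filing + 21 years → 1 February 2024.
  Appellate Stay Credit: +71 days → 12 April 2024.
Expiry of referenced patent CV-212172:
  Base: filing + 21 years → 14 May 2023.
  Appellate Stay Credit: +573 days → 7 December 2024.
Terminal disclaimer: CV-500505 expires on the earlier of 12 April 2024 and 7 December 2024.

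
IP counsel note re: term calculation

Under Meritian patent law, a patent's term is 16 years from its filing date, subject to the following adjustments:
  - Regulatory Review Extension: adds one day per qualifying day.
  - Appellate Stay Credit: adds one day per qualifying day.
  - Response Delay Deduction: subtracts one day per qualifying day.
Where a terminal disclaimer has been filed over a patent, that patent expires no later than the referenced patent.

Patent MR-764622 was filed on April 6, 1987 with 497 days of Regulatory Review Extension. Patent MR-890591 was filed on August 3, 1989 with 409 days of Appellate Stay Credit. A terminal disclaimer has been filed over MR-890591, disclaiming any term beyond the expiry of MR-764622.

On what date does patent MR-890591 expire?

2004-08-15

Natural term of MR-890591:
  Base: filing + 16 years → 3 August 2005.
  Appellate Stay Credit: +409 days → 16 September 2006.
Expiry of referenced patent MR-764622:
  Base: filing + 16 years → 6 April 2003.
  Regulatory Review Extension: +497 days → 15 August 2004.
Terminal disclaimer: MR-890591 expires on the earlier of 16 September 2006 and 15 August 2004.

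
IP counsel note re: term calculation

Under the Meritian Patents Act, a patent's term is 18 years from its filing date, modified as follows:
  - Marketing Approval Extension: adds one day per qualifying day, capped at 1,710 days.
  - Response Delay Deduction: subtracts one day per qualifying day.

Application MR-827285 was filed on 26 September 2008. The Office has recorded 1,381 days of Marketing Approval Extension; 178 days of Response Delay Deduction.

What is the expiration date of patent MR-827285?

Base term: filing date + 18 years → 26 September 2026.
Marketing Approval Extension: 1381 days (within the 1710-day cap) → +1381 days → 8 July 2030.
Response Delay Deduction: −178 days → 11 January 2030.

2030-01-11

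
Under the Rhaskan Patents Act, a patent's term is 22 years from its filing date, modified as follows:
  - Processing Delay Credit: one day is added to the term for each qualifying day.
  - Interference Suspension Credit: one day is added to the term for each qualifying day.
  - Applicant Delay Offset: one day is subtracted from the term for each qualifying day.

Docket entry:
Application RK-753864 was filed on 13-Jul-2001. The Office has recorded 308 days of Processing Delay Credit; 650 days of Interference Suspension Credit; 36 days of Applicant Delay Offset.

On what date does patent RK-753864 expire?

Base term: filing date + 22 years → 13 July 2023.
Processing Delay Credit: +308 days → 16 May 2024.
Interference Suspension Credit: +650 days → 25 February 2026.
Applicant Delay Offset: −36 days → 20 January 2026.

2026-01-20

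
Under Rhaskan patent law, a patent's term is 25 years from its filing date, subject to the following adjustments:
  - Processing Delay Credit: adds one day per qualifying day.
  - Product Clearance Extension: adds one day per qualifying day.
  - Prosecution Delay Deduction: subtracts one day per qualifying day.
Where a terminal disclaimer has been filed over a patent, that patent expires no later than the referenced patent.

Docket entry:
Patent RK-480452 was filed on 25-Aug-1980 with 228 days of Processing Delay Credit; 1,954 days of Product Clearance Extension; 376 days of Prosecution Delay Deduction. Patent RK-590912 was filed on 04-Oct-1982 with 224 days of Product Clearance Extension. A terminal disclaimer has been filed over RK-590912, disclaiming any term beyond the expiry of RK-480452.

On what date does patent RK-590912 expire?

2008-05-15

Natural term of RK-590912:
  Base: filing + 25 years → 4 October 2007.
  Product Clearance Extension: +224 days → 15 May 2008.
Expiry of referenced patent RK-480452:
  Base: filing + 25 years → 25 August 2005.
  Processing Delay Credit: +228 days → 10 April 2006.
  Product Clearance Extension: +1954 days → 16 August 2011.
  Prosecution Delay Deduction: −376 days → 5 August 2010.
Terminal disclaimer: RK-590912 expires on the earlier of 15 May 2008 and 5 August 2010.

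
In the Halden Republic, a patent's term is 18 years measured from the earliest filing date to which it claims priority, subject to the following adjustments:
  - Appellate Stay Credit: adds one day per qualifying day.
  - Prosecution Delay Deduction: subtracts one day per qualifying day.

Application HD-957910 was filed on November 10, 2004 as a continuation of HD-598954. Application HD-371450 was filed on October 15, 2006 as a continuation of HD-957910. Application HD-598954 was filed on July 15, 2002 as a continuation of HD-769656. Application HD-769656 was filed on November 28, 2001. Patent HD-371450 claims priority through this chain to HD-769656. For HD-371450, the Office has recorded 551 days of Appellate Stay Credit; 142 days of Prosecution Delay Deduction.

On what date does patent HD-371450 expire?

2021-01-10

Earliest priority filing: 28 November 2001.
Base term: 28 November 2001 + 18 years → 28 November 2019.
Appellate Stay Credit: +551 days → 1 June 2021.
Prosecution Delay Deduction: −142 days → 10 January 2021.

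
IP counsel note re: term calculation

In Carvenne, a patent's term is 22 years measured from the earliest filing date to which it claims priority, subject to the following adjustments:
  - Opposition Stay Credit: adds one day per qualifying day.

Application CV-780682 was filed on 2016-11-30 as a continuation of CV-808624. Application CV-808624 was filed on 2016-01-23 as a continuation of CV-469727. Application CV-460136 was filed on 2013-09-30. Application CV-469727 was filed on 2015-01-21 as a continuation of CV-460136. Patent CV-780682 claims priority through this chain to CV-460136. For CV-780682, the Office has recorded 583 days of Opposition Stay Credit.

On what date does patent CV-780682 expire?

Earliest priority filing: 30 September 2013.
Base term: 30 September 2013 + 22 years → 30 September 2035.
Opposition Stay Credit: +583 days → 5 May 2037.

2037-05-05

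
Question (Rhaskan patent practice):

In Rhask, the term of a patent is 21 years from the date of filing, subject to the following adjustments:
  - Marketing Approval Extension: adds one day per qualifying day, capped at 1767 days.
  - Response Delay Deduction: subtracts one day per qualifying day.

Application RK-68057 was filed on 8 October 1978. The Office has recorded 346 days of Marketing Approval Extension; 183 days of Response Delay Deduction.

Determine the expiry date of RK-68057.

2000-03-19

Base term: filing date + 21 years → 8 October 1999.
Marketing Approval Extension: 346 days (within the 1767-day cap) → +346 days → 18 September 2000.
Response Delay Deduction: −183 days → 19 March 2000.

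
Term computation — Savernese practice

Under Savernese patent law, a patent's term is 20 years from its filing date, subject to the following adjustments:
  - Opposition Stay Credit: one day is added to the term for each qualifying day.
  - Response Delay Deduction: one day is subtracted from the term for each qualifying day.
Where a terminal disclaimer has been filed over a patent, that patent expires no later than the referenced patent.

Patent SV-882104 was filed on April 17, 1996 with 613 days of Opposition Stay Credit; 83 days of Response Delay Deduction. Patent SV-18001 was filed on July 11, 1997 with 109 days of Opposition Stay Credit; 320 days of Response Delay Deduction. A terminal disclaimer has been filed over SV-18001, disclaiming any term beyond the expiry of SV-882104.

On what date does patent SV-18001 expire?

Natural term of SV-18001:
  Base: filing + 20 years → 11 July 2017.
  Opposition Stay Credit: +109 days → 28 October 2017.
  Response Delay Deduction: −320 days → 12 December 2016.
Expiry of referenced patent SV-882104:
  Base: filing + 20 years → 17 April 2016.
  Opposition Stay Credit: +613 days → 21 December 2017.
  Response Delay Deduction: −83 days → 29 September 2017.
Terminal disclaimer: SV-18001 expires on the earlier of 12 December 2016 and 29 September 2017.

2016-12-12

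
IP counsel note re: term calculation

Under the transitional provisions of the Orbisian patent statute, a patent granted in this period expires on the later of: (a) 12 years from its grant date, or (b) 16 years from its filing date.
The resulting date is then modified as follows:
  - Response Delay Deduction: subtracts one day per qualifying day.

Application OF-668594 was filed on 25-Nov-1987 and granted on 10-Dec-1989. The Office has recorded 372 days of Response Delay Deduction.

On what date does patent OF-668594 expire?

November 18, 2002

(a) grant + 12 years → 10 December 2001.
(b) filing + 16 years → 25 November 2003.
Later of the two: 25 November 2003.
Response Delay Deduction: −372 days → 18 November 2002.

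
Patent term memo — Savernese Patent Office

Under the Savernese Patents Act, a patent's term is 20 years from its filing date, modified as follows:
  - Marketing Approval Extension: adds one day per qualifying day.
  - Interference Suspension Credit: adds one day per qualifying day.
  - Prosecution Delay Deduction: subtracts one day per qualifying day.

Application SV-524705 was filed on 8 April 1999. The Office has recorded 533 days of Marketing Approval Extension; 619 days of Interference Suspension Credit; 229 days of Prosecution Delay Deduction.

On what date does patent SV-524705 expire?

Base term: filing date + 20 years → 8 April 2019.
Marketing Approval Extension: +533 days → 22 September 2020.
Interference Suspension Credit: +619 days → 3 June 2022.
Prosecution Delay Deduction: −229 days → 17 October 2021.

2021-10-17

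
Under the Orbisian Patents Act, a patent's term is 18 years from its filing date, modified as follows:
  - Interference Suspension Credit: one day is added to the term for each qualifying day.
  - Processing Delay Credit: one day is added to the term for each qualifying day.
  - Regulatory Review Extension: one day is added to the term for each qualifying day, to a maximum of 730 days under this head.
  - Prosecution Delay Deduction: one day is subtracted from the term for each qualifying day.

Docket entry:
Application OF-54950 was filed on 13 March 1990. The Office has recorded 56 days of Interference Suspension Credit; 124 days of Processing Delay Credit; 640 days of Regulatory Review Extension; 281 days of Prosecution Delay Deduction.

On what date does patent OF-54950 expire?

2009-09-03

Base term: filing date + 18 years → 13 March 2008.
Interference Suspension Credit: +56 days → 8 May 2008.
Processing Delay Credit: +124 days → 9 September 2008.
Regulatory Review Extension: 640 days (within the 730-day cap) → +640 days → 11 June 2010.
Prosecution Delay Deduction: −281 days → 3 September 2009.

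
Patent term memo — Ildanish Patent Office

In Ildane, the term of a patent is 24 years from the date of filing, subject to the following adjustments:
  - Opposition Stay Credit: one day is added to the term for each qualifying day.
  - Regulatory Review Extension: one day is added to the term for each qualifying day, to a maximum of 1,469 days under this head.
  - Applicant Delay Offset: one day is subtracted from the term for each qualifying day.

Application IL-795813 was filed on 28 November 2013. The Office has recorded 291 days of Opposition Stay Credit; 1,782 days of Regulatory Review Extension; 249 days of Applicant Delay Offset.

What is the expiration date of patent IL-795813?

January 17, 2042

Base term: filing date + 24 years → 28 November 2037.
Opposition Stay Credit: +291 days → 15 September 2038.
Regulatory Review Extension: 1782 days claimed exceeds the 1469-day cap, so +1469 days → 23 September 2042.
Applicant Delay Offset: −249 days → 17 January 2042.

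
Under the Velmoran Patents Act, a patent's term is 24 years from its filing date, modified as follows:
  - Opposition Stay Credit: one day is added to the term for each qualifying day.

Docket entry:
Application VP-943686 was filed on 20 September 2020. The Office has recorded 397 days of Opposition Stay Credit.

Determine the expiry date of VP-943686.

Base term: filing date + 24 years → 20 September 2044.
Opposition Stay Credit: +397 days → 22 October 2045.

2045-10-22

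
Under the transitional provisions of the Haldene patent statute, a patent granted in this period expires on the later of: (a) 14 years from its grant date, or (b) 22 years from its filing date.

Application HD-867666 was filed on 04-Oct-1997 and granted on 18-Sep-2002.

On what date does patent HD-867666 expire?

October 4, 2019

(a) grant + 14 years → 18 September 2016.
(b) filing + 22 years → 4 October 2019.
Later of the two: 4 October 2019.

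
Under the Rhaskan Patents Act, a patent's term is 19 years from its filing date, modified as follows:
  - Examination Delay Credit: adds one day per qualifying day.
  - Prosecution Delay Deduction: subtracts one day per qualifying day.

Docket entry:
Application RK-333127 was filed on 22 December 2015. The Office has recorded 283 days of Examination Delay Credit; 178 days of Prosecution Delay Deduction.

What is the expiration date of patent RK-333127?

Base term: filing date + 19 years → 22 December 2034.
Examination Delay Credit: +283 days → 1 October 2035.
Prosecution Delay Deduction: −178 days → 6 April 2035.

April 6, 2035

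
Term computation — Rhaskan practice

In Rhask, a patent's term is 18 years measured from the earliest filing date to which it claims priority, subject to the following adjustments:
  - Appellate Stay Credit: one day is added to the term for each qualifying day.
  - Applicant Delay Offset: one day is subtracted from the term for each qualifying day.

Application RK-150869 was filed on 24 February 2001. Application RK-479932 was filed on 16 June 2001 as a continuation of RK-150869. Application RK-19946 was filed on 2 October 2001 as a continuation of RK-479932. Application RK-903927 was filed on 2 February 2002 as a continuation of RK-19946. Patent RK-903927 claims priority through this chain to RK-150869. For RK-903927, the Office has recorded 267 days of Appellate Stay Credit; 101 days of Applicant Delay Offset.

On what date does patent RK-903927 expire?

2019-08-09

Earliest priority filing: 24 February 2001.
Base term: 24 February 2001 + 18 years → 24 February 2019.
Appellate Stay Credit: +267 days → 18 November 2019.
Applicant Delay Offset: −101 days → 9 August 2019.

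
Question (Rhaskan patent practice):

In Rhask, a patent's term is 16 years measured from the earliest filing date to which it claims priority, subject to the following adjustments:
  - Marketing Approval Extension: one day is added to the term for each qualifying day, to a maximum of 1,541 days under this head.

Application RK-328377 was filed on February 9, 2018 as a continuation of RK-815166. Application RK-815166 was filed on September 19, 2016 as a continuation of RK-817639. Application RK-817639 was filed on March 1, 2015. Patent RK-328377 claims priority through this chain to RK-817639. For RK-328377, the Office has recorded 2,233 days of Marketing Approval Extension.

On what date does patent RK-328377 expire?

Earliest priority filing: 1 March 2015.
Base term: 1 March 2015 + 16 years → 1 March 2031.
Marketing Approval Extension: 2233 days claimed exceeds the 1541-day cap, so +1541 days → 20 May 2035.

May 20, 2035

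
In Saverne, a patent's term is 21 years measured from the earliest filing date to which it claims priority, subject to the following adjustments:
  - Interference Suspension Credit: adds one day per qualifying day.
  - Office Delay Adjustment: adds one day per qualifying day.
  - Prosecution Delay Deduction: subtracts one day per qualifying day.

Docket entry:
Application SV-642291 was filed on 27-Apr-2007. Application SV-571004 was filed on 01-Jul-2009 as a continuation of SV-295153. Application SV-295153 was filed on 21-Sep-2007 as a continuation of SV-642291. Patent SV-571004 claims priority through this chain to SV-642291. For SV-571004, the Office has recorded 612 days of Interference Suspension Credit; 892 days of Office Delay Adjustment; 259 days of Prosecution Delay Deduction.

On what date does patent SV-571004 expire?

2031-09-24

Earliest priority filing: 27 April 2007.
Base term: 27 April 2007 + 21 years → 27 April 2028.
Interference Suspension Credit: +612 days → 30 December 2029.
Office Delay Adjustment: +892 days → 9 June 2032.
Prosecution Delay Deduction: −259 days → 24 September 2031.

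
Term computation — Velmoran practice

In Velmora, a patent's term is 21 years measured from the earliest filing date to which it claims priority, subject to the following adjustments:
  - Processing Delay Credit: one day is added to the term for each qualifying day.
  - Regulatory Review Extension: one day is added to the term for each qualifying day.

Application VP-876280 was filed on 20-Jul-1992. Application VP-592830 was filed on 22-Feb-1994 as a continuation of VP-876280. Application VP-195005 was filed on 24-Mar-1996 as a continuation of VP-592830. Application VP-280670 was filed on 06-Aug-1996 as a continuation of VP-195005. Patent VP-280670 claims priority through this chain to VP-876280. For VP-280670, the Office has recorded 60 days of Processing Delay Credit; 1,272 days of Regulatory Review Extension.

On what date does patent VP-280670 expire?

2017-03-13

Earliest priority filing: 20 July 1992.
Base term: 20 July 1992 + 21 years → 20 July 2013.
Processing Delay Credit: +60 days → 18 September 2013.
Regulatory Review Extension: +1272 days → 13 March 2017.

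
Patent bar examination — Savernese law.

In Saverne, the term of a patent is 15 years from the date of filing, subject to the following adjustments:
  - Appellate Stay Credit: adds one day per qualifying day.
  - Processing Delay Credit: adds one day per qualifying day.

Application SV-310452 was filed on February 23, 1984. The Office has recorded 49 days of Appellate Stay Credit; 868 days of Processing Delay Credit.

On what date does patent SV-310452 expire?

Base term: filing date + 15 years → 23 February 1999.
Appellate Stay Credit: +49 days → 13 April 1999.
Processing Delay Credit: +868 days → 28 August 2001.

2001-08-28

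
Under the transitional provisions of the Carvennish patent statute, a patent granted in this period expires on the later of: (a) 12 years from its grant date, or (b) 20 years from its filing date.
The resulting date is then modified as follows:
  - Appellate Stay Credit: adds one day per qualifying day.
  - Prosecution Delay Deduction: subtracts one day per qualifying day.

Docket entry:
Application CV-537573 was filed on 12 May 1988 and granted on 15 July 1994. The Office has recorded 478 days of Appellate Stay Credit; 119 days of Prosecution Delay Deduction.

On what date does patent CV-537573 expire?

2009-05-06

(a) grant + 12 years → 15 July 2006.
(b) filing + 20 years → 12 May 2008.
Later of the two: 12 May 2008.
Appellate Stay Credit: +478 days → 2 September 2009.
Prosecution Delay Deduction: −119 days → 6 May 2009.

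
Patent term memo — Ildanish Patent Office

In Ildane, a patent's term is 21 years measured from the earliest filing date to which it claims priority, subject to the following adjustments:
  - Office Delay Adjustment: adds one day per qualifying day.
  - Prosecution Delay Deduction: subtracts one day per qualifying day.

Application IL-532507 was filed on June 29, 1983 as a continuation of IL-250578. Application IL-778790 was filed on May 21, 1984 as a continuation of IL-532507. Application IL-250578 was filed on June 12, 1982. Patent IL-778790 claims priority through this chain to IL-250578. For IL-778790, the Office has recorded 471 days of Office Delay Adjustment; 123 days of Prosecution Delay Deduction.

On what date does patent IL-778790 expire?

May 25, 2004

Earliest priority filing: 12 June 1982.
Base term: 12 June 1982 + 21 years → 12 June 2003.
Office Delay Adjustment: +471 days → 25 September 2004.
Prosecution Delay Deduction: −123 days → 25 May 2004.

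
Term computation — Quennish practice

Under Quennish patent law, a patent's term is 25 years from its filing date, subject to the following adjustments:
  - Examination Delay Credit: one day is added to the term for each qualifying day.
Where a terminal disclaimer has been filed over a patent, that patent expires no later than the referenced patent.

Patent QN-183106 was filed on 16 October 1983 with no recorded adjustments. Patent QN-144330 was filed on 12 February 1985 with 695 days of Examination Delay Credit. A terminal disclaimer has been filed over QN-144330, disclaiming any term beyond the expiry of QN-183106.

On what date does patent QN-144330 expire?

2008-10-16

Natural term of QN-144330:
  Base: filing + 25 years → 12 February 2010.
  Examination Delay Credit: +695 days → 8 January 2012.
Expiry of referenced patent QN-183106:
  Base: filing + 25 years → 16 October 2008.
Terminal disclaimer: QN-144330 expires on the earlier of 8 January 2012 and 16 October 2008.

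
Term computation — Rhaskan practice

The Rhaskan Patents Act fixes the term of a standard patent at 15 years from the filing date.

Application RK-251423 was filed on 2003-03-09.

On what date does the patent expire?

March 9, 2018

Filing date + 15 years → 9 March 2018.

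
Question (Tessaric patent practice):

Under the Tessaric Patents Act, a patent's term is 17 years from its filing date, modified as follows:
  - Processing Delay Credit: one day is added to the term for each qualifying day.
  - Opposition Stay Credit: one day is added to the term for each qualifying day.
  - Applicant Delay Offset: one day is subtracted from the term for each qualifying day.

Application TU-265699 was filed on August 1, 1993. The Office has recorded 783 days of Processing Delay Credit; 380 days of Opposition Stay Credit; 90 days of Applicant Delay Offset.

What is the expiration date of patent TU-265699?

2013-07-09

Base term: filing date + 17 years → 1 August 2010.
Processing Delay Credit: +783 days → 22 September 2012.
Opposition Stay Credit: +380 days → 7 October 2013.
Applicant Delay Offset: −90 days → 9 July 2013.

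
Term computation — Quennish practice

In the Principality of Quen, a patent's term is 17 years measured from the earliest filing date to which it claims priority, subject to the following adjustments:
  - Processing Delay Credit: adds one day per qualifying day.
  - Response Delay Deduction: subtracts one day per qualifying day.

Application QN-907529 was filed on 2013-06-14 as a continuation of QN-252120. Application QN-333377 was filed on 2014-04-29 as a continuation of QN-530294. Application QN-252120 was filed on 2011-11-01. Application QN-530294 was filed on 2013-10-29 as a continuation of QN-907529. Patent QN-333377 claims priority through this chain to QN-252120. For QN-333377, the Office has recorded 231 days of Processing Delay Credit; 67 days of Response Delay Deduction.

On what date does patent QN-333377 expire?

2029-04-14

Earliest priority filing: 1 November 2011.
Base term: 1 November 2011 + 17 years → 1 November 2028.
Processing Delay Credit: +231 days → 20 June 2029.
Response Delay Deduction: −67 days → 14 April 2029.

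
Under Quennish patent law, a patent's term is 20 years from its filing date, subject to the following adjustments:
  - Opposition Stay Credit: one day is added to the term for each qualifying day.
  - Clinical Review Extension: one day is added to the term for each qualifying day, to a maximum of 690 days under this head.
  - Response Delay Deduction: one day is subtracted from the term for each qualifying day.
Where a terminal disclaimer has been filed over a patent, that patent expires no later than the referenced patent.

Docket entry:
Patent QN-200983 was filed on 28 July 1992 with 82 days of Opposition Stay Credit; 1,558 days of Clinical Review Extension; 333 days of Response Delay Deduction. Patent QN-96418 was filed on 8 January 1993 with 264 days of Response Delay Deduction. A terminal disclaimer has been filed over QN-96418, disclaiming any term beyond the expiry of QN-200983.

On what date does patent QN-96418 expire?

April 19, 2012

Natural term of QN-96418:
  Base: filing + 20 years → 8 January 2013.
  Response Delay Deduction: −264 days → 19 April 2012.
Expiry of referenced patent QN-200983:
  Base: filing + 20 years → 28 July 2012.
  Opposition Stay Credit: +82 days → 18 October 2012.
  Clinical Review Extension: 1558 days claimed exceeds the 690-day cap, so +690 days → 8 September 2014.
  Response Delay Deduction: −333 days → 10 October 2013.
Terminal disclaimer: QN-96418 expires on the earlier of 19 April 2012 and 10 October 2013.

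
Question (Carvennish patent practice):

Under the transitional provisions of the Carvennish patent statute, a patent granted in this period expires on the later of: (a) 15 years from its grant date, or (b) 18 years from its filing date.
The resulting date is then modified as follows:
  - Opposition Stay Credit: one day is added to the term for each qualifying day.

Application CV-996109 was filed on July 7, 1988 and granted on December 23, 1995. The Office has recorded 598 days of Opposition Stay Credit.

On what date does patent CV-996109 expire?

August 12, 2012

(a) grant + 15 years → 23 December 2010.
(b) filing + 18 years → 7 July 2006.
Later of the two: 23 December 2010.
Opposition Stay Credit: +598 days → 12 August 2012.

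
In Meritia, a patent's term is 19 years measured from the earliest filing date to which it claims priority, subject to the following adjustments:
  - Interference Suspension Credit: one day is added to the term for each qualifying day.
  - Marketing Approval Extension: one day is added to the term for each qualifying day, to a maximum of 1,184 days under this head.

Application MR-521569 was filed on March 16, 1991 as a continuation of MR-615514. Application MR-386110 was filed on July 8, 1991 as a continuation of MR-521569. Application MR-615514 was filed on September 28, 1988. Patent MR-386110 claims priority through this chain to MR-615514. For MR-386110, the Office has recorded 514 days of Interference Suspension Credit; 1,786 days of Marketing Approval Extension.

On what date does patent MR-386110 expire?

2012-05-22

Earliest priority filing: 28 September 1988.
Base term: 28 September 1988 + 19 years → 28 September 2007.
Interference Suspension Credit: +514 days → 23 February 2009.
Marketing Approval Extension: 1786 days claimed exceeds the 1184-day cap, so +1184 days → 22 May 2012.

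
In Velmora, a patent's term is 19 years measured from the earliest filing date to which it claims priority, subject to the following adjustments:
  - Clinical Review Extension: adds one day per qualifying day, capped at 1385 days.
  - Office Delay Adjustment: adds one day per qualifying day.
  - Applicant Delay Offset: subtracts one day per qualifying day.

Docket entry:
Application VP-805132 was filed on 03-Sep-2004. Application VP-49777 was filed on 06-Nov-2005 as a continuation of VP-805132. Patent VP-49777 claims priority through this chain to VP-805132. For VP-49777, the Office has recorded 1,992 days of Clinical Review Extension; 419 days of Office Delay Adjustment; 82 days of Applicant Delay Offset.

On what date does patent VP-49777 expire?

Earliest priority filing: 3 September 2004.
Base term: 3 September 2004 + 19 years → 3 September 2023.
Clinical Review Extension: 1992 days claimed exceeds the 1385-day cap, so +1385 days → 19 June 2027.
Office Delay Adjustment: +419 days → 11 August 2028.
Applicant Delay Offset: −82 days → 21 May 2028.

May 21, 2028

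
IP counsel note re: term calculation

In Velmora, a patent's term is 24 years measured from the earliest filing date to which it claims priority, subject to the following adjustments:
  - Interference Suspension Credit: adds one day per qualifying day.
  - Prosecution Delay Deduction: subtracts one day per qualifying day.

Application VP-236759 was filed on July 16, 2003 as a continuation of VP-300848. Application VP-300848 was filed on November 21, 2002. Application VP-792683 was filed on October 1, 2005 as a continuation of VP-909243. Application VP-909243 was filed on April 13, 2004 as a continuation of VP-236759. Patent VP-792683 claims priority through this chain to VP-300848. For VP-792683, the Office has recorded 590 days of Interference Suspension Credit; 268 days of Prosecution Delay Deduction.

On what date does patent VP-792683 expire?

2027-10-09

Earliest priority filing: 21 November 2002.
Base term: 21 November 2002 + 24 years → 21 November 2026.
Interference Suspension Credit: +590 days → 3 July 2028.
Prosecution Delay Deduction: −268 days → 9 October 2027.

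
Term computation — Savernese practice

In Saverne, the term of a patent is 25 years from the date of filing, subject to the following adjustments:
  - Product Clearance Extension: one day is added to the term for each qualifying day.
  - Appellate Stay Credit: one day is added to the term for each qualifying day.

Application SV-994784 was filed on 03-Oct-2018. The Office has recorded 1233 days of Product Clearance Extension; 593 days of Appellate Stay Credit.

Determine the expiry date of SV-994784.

Base term: filing date + 25 years → 3 October 2043.
Product Clearance Extension: +1233 days → 17 February 2047.
Appellate Stay Credit: +593 days → 2 October 2048.

2048-10-02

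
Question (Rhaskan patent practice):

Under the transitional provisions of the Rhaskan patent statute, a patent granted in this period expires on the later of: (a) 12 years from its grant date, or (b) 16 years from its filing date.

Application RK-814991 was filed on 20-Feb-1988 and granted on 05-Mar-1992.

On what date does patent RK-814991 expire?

(a) grant + 12 years → 5 March 2004.
(b) filing + 16 years → 20 February 2004.
Later of the two: 5 March 2004.

2004-03-05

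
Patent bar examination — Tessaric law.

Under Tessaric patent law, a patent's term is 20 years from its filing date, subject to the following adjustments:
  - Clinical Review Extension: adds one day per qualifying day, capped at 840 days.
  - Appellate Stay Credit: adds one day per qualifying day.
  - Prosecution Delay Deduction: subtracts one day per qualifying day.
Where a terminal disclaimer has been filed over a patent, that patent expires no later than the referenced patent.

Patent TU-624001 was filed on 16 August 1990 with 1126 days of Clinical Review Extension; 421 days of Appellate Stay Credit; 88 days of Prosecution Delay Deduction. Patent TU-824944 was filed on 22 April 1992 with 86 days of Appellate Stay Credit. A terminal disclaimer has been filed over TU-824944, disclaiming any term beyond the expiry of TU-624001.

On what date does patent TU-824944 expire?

Natural term of TU-824944:
  Base: filing + 20 years → 22 April 2012.
  Appellate Stay Credit: +86 days → 17 July 2012.
Expiry of referenced patent TU-624001:
  Base: filing + 20 years → 16 August 2010.
  Clinical Review Extension: 1126 days claimed exceeds the 840-day cap, so +840 days → 3 December 2012.
  Appellate Stay Credit: +421 days → 28 January 2014.
  Prosecution Delay Deduction: −88 days → 1 November 2013.
Terminal disclaimer: TU-824944 expires on the earlier of 17 July 2012 and 1 November 2013.

July 17, 2012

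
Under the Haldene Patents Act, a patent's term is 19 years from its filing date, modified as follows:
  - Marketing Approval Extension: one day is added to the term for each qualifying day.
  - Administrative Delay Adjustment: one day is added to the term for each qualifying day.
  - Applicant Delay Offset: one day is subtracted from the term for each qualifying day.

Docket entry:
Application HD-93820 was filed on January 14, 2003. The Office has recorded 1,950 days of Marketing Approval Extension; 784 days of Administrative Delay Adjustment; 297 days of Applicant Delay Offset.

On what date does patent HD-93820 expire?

September 16, 2028

Base term: filing date + 19 years → 14 January 2022.
Marketing Approval Extension: +1950 days → 18 May 2027.
Administrative Delay Adjustment: +784 days → 10 July 2029.
Applicant Delay Offset: −297 days → 16 September 2028.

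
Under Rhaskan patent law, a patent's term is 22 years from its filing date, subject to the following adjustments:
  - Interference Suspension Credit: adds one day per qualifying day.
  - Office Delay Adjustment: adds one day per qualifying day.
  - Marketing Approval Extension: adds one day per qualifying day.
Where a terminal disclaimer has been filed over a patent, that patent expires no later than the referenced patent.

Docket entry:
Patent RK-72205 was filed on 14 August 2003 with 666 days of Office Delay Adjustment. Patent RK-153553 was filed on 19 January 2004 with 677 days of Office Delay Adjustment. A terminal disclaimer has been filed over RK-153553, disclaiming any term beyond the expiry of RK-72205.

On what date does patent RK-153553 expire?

June 11, 2027

Natural term of RK-153553:
  Base: filing + 22 years → 19 January 2026.
  Office Delay Adjustment: +677 days → 27 November 2027.
Expiry of referenced patent RK-72205:
  Base: filing + 22 years → 14 August 2025.
  Office Delay Adjustment: +666 days → 11 June 2027.
Terminal disclaimer: RK-153553 expires on the earlier of 27 November 2027 and 11 June 2027.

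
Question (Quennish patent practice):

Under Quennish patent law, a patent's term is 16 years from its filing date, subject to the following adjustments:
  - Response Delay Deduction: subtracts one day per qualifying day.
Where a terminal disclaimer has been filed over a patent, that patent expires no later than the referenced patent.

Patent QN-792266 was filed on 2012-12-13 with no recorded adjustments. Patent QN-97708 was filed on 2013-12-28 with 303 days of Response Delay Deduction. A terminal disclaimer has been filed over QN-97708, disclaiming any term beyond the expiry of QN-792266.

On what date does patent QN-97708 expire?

2028-12-13

Natural term of QN-97708:
  Base: filing + 16 years → 28 December 2029.
  Response Delay Deduction: −303 days → 28 February 2029.
Expiry of referenced patent QN-792266:
  Base: filing + 16 years → 13 December 2028.
Terminal disclaimer: QN-97708 expires on the earlier of 28 February 2029 and 13 December 2028.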